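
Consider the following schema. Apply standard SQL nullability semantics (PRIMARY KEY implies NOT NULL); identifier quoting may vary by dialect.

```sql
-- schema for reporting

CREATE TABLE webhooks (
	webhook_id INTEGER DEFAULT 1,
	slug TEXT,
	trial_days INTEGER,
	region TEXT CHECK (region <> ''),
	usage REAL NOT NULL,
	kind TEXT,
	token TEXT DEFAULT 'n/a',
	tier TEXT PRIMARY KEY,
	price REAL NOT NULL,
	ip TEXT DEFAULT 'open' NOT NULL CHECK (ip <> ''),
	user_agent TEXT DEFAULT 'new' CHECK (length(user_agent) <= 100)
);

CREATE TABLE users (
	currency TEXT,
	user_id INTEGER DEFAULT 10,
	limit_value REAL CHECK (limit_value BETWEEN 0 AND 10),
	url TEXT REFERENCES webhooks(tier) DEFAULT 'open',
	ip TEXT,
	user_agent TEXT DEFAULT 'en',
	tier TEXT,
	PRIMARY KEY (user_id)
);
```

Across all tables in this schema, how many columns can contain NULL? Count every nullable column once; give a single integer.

webhooks: 7 nullable (webhook_id, slug, trial_days, region, kind, token, user_agent — PK (tier) and explicit NOT NULL columns excluded).
users: 6 nullable (currency, limit_value, url, ip, user_agent, tier — PK (user_id) and explicit NOT NULL columns excluded).
Total: 7 + 6 = 13.

13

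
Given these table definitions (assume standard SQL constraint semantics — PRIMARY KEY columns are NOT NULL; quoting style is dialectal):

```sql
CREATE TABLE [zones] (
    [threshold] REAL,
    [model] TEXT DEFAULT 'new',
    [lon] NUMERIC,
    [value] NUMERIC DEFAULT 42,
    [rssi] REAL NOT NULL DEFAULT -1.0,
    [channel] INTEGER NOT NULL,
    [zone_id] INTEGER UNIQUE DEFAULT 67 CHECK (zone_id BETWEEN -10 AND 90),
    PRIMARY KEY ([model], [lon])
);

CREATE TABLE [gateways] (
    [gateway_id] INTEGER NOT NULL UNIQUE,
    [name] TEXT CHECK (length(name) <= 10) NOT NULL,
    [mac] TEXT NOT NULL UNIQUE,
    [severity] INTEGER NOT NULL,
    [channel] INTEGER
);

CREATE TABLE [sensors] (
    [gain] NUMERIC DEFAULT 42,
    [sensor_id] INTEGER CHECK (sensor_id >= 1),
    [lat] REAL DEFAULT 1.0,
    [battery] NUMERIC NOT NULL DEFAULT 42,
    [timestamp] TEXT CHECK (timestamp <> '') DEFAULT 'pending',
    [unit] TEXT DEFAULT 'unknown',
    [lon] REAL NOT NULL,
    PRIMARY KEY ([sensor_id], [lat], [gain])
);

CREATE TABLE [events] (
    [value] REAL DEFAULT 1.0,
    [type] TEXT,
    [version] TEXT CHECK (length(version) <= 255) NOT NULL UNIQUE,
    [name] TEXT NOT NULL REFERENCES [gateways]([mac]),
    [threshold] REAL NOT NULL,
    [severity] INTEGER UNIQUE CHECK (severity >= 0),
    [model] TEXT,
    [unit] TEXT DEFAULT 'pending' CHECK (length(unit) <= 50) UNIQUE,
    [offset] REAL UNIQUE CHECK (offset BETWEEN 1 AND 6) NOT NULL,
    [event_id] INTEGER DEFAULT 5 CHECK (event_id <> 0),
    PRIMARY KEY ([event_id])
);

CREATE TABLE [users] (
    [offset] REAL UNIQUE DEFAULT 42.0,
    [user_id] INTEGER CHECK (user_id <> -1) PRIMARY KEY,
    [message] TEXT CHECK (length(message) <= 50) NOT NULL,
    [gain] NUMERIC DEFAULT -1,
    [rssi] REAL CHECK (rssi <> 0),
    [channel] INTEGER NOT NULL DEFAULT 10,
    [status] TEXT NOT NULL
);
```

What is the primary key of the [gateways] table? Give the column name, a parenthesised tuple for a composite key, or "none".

none

No column is declared PRIMARY KEY inline, and there is no table-level PRIMARY KEY clause in gateways.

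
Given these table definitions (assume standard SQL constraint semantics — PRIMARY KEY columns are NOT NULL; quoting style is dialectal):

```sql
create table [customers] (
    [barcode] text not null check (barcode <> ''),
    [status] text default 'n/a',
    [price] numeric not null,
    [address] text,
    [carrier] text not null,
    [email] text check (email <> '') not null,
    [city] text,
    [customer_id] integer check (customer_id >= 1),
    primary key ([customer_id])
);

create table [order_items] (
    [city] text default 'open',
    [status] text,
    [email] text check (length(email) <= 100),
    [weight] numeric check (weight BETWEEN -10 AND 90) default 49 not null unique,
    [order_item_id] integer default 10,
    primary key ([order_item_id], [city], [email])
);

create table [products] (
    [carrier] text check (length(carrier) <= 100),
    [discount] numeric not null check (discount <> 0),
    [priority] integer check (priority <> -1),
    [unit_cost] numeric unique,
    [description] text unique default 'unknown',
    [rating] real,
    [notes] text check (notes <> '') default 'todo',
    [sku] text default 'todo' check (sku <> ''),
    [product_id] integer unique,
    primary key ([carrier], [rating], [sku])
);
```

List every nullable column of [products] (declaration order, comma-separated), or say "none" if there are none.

priority, unit_cost, description, notes, product_id

- carrier: part of the PRIMARY KEY, which implies NOT NULL → not nullable.
- discount: declared NOT NULL → not nullable.
- priority: CHECK does not forbid NULL (a CHECK constraint passes when its expression is NULL) → nullable.
- unit_cost: UNIQUE does not imply NOT NULL → nullable.
- description: UNIQUE does not imply NOT NULL → nullable.
- rating: part of the PRIMARY KEY, which implies NOT NULL → not nullable.
- notes: CHECK does not forbid NULL (a CHECK constraint passes when its expression is NULL) → nullable.
- sku: part of the PRIMARY KEY, which implies NOT NULL → not nullable.
- product_id: UNIQUE does not imply NOT NULL → nullable.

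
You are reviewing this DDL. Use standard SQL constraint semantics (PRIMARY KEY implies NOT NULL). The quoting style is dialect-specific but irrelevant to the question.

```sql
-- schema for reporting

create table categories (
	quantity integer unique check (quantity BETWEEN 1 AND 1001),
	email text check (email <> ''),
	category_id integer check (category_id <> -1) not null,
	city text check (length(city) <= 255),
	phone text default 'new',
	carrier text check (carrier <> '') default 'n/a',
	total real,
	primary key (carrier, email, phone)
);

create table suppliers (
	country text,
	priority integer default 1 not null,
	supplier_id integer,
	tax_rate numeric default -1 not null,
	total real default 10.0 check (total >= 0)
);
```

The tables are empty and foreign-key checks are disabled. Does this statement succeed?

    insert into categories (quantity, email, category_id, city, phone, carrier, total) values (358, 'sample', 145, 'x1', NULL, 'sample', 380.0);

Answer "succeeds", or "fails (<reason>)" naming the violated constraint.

phone is explicitly set to NULL, but phone is part of the PRIMARY KEY (implied NOT NULL).

fails (NOT NULL on phone)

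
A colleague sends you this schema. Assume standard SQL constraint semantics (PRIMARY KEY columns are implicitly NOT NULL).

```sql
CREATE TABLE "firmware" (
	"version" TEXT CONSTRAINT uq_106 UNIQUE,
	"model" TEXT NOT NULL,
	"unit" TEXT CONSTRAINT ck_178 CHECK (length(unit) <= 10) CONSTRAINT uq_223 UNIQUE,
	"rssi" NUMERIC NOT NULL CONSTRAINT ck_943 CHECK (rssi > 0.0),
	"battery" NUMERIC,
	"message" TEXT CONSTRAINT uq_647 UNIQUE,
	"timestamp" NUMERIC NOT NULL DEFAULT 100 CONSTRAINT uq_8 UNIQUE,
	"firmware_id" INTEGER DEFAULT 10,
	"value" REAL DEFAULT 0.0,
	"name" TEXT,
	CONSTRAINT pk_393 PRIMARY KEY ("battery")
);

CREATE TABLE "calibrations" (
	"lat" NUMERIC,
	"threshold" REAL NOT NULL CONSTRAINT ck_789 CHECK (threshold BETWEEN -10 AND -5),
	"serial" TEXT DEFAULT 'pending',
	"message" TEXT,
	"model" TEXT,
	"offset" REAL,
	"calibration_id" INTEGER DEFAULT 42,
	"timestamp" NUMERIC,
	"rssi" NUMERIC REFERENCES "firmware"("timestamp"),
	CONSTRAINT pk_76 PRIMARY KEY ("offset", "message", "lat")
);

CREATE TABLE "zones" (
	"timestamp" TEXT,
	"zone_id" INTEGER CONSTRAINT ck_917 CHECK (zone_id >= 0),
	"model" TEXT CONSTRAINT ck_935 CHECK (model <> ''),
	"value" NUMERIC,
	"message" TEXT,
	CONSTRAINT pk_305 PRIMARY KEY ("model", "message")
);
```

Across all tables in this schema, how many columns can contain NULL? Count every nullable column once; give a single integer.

14

firmware: 6 nullable (version, unit, message, firmware_id, value, name — PK (battery) and explicit NOT NULL columns excluded).
calibrations: 5 nullable (serial, model, calibration_id, timestamp, rssi — PK (offset, message, lat) and explicit NOT NULL columns excluded).
zones: 3 nullable (timestamp, zone_id, value — PK (model, message) and explicit NOT NULL columns excluded).
Total: 6 + 5 + 3 = 14.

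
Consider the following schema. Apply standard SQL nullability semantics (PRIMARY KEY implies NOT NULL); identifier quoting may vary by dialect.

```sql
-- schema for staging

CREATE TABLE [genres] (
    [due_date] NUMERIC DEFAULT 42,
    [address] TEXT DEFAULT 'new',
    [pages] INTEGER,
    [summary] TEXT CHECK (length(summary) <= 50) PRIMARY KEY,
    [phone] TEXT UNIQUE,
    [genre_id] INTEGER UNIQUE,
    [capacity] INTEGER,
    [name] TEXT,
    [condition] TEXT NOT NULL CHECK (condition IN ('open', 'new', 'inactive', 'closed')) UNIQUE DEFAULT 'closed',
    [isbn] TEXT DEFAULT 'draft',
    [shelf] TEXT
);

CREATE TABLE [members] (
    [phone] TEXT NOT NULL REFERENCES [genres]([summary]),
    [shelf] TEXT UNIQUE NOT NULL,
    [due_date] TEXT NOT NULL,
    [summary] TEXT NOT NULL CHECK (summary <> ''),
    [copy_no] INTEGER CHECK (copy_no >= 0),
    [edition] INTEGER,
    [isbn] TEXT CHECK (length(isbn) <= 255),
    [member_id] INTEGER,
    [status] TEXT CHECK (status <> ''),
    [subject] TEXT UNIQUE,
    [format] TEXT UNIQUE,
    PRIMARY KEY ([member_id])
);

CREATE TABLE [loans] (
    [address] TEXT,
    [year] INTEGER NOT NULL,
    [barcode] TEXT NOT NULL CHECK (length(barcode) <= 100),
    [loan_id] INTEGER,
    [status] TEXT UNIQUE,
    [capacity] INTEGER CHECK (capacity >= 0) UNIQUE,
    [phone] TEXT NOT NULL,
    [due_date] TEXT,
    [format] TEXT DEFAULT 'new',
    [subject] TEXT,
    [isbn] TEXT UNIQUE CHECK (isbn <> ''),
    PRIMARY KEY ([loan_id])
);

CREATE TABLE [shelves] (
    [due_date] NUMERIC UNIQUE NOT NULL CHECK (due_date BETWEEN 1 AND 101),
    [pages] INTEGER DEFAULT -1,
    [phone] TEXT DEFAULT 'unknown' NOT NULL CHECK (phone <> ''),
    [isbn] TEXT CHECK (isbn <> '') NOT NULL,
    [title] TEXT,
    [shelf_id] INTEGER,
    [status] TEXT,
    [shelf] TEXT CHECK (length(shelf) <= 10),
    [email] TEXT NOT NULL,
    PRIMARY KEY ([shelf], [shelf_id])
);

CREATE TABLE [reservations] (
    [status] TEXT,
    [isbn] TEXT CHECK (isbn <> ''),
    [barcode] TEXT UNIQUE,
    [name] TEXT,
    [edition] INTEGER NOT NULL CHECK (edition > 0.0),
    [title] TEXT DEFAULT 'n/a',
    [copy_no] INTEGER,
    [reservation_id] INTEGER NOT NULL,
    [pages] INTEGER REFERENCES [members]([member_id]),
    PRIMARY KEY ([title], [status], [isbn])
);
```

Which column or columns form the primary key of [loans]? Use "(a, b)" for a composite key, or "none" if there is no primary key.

loan_id is declared PRIMARY KEY as a table-level PRIMARY KEY clause.

loan_id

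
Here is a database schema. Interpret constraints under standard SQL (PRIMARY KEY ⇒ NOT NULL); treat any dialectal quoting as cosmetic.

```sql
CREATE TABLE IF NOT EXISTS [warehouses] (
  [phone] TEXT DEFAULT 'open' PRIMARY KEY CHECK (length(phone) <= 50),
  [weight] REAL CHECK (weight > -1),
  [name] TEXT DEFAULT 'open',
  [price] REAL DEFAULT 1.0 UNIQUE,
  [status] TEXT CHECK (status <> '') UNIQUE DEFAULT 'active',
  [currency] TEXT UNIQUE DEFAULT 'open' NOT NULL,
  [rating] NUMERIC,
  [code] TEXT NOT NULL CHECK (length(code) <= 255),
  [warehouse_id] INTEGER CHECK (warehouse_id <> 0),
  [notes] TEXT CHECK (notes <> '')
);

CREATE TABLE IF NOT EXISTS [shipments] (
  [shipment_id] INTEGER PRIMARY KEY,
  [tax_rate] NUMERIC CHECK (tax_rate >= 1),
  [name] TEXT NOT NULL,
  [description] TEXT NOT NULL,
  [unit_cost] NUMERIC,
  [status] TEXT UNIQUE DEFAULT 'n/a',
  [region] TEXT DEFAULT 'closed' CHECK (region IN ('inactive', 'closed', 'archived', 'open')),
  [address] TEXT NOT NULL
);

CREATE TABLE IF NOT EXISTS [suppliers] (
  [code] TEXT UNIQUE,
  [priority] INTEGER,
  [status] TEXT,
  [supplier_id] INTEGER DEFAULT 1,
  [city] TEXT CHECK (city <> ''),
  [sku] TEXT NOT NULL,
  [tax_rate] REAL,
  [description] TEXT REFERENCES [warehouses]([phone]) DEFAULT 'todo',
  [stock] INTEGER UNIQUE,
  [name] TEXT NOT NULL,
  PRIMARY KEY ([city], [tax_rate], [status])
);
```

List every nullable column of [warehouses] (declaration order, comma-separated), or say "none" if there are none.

- phone: part of the PRIMARY KEY, which implies NOT NULL → not nullable.
- weight: CHECK does not forbid NULL (a CHECK constraint passes when its expression is NULL) → nullable.
- name: DEFAULT only fills an omitted column; an explicit NULL is still allowed → nullable.
- price: UNIQUE does not imply NOT NULL → nullable.
- status: CHECK does not forbid NULL (a CHECK constraint passes when its expression is NULL) → nullable.
- currency: declared NOT NULL → not nullable.
- rating: no NOT NULL constraint applies → nullable.
- code: declared NOT NULL → not nullable.
- warehouse_id: CHECK does not forbid NULL (a CHECK constraint passes when its expression is NULL) → nullable.
- notes: CHECK does not forbid NULL (a CHECK constraint passes when its expression is NULL) → nullable.

weight, name, price, status, rating, warehouse_id, notes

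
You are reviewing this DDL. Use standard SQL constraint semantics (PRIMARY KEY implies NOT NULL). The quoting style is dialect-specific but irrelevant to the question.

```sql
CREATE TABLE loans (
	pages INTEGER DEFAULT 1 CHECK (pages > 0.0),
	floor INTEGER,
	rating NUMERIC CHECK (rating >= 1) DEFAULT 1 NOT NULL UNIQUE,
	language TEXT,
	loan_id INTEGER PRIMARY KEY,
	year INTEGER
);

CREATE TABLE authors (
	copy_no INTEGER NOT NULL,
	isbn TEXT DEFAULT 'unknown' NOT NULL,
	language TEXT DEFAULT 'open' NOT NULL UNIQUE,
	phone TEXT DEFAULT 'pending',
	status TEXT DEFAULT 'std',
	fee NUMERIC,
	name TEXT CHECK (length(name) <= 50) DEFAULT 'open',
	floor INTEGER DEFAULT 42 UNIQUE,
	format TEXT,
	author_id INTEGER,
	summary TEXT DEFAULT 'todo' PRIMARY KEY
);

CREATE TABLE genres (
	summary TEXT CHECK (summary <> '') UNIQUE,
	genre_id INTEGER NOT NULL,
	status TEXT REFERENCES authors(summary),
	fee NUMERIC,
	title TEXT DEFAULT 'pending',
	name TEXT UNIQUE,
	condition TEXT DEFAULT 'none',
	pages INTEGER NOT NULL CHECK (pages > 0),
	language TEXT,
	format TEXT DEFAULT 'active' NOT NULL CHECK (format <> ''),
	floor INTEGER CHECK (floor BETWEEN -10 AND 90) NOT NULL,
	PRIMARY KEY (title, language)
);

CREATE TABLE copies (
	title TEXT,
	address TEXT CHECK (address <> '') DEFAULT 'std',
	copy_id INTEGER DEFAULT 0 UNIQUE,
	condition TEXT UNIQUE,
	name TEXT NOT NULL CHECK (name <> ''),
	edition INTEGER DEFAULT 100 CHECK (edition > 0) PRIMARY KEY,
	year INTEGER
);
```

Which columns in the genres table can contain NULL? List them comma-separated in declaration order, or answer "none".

summary, status, fee, name, condition

- summary: CHECK does not forbid NULL (a CHECK constraint passes when its expression is NULL) → nullable.
- genre_id: declared NOT NULL → not nullable.
- status: a foreign key column may be NULL unless separately constrained → nullable.
- fee: no NOT NULL constraint applies → nullable.
- title: part of the PRIMARY KEY, which implies NOT NULL → not nullable.
- name: UNIQUE does not imply NOT NULL → nullable.
- condition: DEFAULT only fills an omitted column; an explicit NULL is still allowed → nullable.
- pages: declared NOT NULL → not nullable.
- language: part of the PRIMARY KEY, which implies NOT NULL → not nullable.
- format: declared NOT NULL → not nullable.
- floor: declared NOT NULL → not nullable.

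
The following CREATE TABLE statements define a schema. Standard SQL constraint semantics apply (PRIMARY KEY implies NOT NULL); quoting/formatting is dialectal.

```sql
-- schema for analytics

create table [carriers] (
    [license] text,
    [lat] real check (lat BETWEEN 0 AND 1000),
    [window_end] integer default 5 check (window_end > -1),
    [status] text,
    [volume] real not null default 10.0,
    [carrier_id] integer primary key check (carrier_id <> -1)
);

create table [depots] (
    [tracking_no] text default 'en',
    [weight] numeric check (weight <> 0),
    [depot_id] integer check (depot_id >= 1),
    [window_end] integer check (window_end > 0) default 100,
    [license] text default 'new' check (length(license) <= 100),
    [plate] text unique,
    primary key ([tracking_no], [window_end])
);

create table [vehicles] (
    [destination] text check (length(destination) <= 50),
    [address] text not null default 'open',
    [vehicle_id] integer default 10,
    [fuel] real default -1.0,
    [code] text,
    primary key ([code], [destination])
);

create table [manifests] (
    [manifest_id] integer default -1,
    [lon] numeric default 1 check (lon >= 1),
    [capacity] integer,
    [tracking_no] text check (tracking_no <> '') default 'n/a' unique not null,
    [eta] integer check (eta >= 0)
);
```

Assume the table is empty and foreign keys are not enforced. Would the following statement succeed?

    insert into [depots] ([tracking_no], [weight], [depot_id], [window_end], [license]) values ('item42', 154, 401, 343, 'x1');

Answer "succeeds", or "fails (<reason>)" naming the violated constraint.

NOT NULL columns: tracking_no is supplied; window_end is supplied.
CHECK constraints: 154 satisfies (weight <> 0); 401 satisfies (depot_id >= 1); 343 satisfies (window_end > 0); 'x1' satisfies (length(license) <= 100).
No constraint is violated.

succeeds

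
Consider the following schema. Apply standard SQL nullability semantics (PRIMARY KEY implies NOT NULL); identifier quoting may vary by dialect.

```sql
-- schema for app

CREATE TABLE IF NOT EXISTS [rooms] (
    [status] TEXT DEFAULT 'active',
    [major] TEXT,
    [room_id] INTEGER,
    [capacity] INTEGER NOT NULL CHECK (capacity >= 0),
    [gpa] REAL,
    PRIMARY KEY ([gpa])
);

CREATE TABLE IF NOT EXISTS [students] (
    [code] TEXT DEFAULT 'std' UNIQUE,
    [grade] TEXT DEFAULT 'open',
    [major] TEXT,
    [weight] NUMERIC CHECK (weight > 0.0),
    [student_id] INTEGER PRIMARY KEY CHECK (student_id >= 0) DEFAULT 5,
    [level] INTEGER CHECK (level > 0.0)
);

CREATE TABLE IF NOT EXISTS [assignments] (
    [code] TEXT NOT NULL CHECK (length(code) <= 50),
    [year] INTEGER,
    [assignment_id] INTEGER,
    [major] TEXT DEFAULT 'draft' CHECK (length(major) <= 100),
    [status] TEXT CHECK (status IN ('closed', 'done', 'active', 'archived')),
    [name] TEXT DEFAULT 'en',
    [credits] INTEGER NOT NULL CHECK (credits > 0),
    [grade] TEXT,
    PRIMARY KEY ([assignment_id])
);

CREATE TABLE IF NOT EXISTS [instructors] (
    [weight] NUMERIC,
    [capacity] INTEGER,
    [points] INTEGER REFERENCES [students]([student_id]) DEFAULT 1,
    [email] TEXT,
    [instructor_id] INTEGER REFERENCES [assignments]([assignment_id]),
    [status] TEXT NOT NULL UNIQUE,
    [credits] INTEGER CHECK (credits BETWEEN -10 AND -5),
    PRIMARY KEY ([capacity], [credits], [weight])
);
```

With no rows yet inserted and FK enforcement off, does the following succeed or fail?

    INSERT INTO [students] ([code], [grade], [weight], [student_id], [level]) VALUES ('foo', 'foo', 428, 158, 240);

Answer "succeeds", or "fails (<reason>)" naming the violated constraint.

NOT NULL columns: student_id is supplied.
CHECK constraints: 428 satisfies (weight > 0.0); 158 satisfies (student_id >= 0); 240 satisfies (level > 0.0).
No constraint is violated.

succeeds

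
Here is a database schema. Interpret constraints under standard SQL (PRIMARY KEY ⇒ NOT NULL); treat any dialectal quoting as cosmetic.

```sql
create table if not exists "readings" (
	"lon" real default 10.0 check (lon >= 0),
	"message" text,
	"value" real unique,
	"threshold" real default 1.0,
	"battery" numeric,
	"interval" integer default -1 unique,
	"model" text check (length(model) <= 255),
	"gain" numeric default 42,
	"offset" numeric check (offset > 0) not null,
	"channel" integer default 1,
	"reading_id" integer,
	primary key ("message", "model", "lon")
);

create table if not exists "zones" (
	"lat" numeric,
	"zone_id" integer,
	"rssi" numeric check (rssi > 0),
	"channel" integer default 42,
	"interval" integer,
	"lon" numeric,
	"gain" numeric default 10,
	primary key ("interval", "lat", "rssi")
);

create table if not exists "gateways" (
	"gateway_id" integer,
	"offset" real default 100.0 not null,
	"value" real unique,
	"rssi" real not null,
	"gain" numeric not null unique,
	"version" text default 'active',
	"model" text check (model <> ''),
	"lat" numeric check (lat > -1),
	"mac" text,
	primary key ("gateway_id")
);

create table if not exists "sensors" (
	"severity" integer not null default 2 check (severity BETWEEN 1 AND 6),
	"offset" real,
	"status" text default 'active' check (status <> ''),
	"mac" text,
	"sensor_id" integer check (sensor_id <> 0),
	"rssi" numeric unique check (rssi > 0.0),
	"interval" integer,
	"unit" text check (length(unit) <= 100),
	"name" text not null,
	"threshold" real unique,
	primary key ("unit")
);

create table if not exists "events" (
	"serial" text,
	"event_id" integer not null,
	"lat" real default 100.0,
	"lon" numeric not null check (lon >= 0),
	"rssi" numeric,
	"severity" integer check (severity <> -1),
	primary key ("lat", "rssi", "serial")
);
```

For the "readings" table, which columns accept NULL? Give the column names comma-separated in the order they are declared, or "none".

value, threshold, battery, interval, gain, channel, reading_id

- lon: part of the PRIMARY KEY, which implies NOT NULL → not nullable.
- message: part of the PRIMARY KEY, which implies NOT NULL → not nullable.
- value: UNIQUE does not imply NOT NULL → nullable.
- threshold: DEFAULT only fills an omitted column; an explicit NULL is still allowed → nullable.
- battery: no NOT NULL constraint applies → nullable.
- interval: UNIQUE does not imply NOT NULL → nullable.
- model: part of the PRIMARY KEY, which implies NOT NULL → not nullable.
- gain: DEFAULT only fills an omitted column; an explicit NULL is still allowed → nullable.
- offset: declared NOT NULL → not nullable.
- channel: DEFAULT only fills an omitted column; an explicit NULL is still allowed → nullable.
- reading_id: no NOT NULL constraint applies → nullable.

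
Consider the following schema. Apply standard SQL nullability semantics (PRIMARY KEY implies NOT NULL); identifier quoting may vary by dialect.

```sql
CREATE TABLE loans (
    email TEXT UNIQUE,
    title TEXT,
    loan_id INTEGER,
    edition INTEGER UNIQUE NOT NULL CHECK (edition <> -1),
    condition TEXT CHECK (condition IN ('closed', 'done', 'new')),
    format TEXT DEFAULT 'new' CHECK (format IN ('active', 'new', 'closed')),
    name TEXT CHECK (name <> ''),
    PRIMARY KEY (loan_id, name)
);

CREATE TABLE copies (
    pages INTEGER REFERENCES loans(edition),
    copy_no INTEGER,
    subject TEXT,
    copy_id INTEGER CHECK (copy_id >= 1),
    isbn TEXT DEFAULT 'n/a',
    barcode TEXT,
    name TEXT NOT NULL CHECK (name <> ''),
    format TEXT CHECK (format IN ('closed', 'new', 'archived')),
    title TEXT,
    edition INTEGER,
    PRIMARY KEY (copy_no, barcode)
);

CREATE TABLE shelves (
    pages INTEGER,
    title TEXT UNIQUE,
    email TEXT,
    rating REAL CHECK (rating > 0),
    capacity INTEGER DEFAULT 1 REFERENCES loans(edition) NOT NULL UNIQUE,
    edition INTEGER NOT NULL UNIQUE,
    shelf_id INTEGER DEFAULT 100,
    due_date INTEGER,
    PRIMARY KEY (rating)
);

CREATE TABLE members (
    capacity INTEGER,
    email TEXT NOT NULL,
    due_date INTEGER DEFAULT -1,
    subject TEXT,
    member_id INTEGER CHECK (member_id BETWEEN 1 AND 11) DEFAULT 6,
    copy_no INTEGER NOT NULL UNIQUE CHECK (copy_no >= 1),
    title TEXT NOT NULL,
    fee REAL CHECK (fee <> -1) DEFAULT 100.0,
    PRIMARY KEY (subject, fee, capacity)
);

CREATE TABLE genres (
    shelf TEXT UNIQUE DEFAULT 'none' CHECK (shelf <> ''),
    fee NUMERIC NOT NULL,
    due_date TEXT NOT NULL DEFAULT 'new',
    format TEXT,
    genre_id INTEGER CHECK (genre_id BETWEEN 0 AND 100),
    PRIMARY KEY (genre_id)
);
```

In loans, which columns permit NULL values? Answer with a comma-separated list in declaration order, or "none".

- email: UNIQUE does not imply NOT NULL → nullable.
- title: no NOT NULL constraint applies → nullable.
- loan_id: part of the PRIMARY KEY, which implies NOT NULL → not nullable.
- edition: declared NOT NULL → not nullable.
- condition: CHECK does not forbid NULL (a CHECK constraint passes when its expression is NULL) → nullable.
- format: CHECK does not forbid NULL (a CHECK constraint passes when its expression is NULL) → nullable.
- name: part of the PRIMARY KEY, which implies NOT NULL → not nullable.

email, title, condition, format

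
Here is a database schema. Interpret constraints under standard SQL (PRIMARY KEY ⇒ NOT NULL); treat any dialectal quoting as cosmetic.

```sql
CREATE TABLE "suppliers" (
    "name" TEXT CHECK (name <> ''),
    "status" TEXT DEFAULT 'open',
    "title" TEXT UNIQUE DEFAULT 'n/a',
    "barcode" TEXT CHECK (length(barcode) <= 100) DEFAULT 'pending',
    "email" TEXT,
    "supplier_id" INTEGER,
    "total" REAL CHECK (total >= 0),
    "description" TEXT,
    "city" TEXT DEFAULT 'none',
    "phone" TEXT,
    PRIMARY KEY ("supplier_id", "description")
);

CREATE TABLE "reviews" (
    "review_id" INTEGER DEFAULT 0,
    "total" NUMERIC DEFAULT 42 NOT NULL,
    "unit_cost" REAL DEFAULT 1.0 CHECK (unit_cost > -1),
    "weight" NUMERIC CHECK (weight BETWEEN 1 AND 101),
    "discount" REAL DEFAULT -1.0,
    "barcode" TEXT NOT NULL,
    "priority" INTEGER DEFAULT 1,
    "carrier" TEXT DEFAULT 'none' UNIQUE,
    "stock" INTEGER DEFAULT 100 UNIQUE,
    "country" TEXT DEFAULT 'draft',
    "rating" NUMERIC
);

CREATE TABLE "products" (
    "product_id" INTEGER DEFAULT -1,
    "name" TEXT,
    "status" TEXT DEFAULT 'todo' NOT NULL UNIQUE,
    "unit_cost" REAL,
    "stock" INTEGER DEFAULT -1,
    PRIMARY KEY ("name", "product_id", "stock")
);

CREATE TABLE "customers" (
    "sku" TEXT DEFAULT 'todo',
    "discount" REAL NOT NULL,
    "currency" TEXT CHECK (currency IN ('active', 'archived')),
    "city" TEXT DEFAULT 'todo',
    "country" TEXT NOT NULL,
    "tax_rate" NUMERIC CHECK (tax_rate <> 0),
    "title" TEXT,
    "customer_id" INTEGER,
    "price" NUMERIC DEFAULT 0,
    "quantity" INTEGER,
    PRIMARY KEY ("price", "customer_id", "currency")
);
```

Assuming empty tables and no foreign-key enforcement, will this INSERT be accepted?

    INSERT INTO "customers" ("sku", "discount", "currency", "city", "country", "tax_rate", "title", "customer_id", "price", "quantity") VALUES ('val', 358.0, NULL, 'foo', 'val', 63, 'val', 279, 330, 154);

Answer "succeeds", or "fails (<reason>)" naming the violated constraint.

fails (NOT NULL on currency)

currency is explicitly set to NULL, but currency is part of the PRIMARY KEY (implied NOT NULL).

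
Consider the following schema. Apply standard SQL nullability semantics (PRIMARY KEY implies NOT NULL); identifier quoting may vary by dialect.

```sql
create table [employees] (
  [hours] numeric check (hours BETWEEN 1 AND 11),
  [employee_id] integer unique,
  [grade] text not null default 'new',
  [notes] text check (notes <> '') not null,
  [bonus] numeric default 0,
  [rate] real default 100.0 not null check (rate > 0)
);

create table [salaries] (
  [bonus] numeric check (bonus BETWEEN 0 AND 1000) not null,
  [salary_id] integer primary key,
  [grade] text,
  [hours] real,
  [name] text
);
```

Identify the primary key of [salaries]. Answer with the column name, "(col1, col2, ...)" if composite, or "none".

salary_id

salary_id is declared PRIMARY KEY inline on the column.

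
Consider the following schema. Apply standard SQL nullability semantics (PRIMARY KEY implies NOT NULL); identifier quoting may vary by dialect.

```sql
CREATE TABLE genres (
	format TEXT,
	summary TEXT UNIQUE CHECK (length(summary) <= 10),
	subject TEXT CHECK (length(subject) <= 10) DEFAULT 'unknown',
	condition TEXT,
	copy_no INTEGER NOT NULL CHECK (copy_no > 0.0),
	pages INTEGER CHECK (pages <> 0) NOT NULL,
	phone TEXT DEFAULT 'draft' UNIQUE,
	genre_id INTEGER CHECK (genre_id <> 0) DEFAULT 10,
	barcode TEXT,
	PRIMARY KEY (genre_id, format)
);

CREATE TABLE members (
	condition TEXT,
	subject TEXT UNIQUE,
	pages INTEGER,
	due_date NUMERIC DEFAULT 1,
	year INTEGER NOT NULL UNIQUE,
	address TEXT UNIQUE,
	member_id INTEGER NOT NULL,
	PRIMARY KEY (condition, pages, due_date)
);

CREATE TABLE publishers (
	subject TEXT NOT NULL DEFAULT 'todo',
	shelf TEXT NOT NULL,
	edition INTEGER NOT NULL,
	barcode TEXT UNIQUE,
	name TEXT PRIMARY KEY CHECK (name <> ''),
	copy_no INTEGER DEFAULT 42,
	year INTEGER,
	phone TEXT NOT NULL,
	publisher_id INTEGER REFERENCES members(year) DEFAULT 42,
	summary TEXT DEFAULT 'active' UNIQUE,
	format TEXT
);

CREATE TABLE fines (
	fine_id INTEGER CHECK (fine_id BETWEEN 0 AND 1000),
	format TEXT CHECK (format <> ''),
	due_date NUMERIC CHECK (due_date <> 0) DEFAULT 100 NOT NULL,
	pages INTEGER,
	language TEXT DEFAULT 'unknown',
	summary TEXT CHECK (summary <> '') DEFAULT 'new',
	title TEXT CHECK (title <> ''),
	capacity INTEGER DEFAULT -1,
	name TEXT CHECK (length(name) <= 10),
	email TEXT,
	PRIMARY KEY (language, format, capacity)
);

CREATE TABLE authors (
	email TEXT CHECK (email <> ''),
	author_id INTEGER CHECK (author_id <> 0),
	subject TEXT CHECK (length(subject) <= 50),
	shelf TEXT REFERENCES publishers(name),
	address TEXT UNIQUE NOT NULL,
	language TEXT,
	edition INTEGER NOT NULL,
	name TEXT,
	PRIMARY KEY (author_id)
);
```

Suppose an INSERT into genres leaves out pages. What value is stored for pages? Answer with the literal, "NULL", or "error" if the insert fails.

pages has no DEFAULT clause.
Omitting it would insert NULL, but it is declared NOT NULL, so the INSERT fails.

error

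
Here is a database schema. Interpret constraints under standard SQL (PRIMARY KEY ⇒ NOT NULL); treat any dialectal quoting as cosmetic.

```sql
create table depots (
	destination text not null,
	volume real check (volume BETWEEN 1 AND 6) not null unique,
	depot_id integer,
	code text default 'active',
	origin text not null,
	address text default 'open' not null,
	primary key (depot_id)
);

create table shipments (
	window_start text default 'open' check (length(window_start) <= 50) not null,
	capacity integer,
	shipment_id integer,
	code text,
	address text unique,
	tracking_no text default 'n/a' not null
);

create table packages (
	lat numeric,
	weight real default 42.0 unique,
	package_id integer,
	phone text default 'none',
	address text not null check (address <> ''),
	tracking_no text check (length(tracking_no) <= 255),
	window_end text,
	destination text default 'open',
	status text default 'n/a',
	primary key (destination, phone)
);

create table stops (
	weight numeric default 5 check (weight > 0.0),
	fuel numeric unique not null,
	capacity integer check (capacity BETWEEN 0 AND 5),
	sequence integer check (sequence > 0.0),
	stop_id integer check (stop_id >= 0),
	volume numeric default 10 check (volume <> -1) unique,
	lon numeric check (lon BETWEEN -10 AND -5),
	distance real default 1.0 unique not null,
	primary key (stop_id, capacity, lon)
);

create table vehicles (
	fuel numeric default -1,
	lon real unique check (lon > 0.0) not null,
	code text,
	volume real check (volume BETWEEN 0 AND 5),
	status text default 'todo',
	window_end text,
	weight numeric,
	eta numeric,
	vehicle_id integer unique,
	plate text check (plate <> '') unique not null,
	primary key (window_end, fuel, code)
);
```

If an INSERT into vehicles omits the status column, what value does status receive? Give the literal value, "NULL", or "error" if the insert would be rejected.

'todo'

status has an explicit DEFAULT 'todo'.
When the column is omitted from an INSERT, that default is used.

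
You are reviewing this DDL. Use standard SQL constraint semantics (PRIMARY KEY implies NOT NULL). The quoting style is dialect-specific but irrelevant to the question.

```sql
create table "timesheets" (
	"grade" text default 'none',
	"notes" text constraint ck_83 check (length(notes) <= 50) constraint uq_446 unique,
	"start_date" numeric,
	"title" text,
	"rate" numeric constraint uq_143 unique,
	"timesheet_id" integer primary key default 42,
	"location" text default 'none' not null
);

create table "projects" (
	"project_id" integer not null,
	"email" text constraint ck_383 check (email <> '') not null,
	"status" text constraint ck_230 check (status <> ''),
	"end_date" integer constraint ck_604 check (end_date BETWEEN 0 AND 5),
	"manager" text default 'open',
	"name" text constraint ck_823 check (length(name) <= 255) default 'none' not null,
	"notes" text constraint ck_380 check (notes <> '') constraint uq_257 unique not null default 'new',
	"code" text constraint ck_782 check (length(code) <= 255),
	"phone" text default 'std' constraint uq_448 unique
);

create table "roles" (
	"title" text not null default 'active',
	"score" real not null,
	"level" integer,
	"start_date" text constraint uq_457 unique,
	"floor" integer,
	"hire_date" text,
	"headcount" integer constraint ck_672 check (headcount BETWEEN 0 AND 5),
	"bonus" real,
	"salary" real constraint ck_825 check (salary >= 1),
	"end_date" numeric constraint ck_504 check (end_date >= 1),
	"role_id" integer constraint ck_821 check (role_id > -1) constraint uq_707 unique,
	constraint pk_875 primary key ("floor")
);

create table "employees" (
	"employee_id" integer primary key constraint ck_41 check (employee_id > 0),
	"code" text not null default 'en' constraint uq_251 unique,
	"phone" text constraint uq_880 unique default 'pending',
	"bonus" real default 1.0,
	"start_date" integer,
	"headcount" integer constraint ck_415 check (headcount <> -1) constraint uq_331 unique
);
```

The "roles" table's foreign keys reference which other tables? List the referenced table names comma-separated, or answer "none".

none

No column in roles has a REFERENCES clause.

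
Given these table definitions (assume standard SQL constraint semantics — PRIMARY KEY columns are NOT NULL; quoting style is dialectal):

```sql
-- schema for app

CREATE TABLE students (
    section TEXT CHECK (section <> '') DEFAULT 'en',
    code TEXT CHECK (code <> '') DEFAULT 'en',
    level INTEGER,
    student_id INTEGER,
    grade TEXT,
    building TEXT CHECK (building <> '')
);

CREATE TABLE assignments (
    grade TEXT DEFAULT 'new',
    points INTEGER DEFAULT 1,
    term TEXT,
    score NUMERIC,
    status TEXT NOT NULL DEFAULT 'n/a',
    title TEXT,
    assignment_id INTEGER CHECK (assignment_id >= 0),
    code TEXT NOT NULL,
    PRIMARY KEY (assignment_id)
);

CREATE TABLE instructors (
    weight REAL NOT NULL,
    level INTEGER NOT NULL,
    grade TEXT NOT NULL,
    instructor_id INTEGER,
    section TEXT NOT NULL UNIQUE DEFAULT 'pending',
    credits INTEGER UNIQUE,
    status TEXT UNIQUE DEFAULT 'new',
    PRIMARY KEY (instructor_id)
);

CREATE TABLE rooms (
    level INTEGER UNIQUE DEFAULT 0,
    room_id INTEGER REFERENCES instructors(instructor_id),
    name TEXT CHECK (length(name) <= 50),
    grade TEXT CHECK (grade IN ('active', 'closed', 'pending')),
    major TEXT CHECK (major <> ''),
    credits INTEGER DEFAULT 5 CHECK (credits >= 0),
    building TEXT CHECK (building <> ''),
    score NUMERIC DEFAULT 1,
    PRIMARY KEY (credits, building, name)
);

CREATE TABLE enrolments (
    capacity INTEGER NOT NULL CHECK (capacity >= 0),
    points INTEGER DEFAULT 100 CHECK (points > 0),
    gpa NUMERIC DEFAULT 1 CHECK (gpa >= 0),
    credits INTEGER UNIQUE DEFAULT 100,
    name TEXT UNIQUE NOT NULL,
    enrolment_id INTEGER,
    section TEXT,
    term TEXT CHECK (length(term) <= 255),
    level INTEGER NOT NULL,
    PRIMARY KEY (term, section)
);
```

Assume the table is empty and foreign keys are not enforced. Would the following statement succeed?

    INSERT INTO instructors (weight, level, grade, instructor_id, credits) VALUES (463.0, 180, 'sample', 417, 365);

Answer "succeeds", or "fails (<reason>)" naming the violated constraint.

succeeds

NOT NULL columns: grade is supplied; instructor_id is supplied; level is supplied; section defaults to 'pending'; weight is supplied.
No constraint is violated.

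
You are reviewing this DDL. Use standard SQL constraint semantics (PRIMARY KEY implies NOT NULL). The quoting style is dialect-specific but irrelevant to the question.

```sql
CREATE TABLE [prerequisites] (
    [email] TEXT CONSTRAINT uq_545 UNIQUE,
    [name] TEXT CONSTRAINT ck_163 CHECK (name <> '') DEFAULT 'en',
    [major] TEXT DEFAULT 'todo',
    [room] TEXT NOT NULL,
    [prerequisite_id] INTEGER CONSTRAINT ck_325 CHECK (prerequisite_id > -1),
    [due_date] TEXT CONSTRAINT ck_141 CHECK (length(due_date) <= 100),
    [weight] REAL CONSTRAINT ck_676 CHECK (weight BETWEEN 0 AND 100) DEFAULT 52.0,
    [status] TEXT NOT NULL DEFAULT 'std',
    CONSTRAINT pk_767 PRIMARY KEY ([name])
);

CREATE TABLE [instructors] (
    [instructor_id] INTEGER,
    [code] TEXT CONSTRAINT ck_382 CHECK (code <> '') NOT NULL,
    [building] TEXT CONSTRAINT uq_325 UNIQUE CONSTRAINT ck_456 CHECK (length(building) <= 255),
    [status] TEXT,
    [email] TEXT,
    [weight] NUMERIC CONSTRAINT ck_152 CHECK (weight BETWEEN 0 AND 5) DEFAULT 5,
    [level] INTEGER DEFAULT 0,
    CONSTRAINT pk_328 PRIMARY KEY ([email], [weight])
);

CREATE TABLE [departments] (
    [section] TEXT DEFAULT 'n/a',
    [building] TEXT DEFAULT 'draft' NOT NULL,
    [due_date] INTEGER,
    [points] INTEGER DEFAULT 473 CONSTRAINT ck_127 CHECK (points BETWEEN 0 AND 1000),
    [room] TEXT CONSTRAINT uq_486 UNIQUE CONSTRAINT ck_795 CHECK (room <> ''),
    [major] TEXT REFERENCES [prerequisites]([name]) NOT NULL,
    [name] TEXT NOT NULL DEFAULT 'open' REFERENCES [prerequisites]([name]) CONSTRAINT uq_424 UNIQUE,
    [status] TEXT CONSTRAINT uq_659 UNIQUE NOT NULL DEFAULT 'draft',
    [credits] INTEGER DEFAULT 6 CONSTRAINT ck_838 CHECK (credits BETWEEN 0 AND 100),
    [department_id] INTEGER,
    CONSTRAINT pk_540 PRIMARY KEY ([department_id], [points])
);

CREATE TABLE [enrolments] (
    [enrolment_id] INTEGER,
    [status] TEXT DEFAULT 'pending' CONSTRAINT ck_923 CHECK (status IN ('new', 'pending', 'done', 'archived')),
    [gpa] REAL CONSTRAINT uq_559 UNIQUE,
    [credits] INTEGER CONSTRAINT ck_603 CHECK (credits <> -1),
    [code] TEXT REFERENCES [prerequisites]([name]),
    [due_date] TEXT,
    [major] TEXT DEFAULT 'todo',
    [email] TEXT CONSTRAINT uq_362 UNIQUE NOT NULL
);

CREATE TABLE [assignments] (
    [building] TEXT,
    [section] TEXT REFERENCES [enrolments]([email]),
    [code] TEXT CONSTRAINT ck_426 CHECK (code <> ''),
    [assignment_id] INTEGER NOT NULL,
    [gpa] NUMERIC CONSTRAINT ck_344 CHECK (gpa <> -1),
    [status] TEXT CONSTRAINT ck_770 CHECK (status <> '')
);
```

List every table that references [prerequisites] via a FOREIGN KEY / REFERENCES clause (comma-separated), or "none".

- departments.major references prerequisites(name).
- departments.name references prerequisites(name).
- enrolments.code references prerequisites(name).

departments, enrolments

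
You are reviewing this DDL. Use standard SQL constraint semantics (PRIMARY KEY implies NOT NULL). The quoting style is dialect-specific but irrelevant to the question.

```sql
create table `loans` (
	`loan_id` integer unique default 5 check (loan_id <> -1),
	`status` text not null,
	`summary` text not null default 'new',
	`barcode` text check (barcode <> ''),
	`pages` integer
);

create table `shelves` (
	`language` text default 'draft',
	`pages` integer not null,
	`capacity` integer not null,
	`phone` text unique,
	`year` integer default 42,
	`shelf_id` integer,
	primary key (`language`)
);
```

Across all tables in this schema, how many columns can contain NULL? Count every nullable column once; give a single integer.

loans: 3 nullable (loan_id, barcode, pages — PK none and explicit NOT NULL columns excluded).
shelves: 3 nullable (phone, year, shelf_id — PK (language) and explicit NOT NULL columns excluded).
Total: 3 + 3 = 6.

6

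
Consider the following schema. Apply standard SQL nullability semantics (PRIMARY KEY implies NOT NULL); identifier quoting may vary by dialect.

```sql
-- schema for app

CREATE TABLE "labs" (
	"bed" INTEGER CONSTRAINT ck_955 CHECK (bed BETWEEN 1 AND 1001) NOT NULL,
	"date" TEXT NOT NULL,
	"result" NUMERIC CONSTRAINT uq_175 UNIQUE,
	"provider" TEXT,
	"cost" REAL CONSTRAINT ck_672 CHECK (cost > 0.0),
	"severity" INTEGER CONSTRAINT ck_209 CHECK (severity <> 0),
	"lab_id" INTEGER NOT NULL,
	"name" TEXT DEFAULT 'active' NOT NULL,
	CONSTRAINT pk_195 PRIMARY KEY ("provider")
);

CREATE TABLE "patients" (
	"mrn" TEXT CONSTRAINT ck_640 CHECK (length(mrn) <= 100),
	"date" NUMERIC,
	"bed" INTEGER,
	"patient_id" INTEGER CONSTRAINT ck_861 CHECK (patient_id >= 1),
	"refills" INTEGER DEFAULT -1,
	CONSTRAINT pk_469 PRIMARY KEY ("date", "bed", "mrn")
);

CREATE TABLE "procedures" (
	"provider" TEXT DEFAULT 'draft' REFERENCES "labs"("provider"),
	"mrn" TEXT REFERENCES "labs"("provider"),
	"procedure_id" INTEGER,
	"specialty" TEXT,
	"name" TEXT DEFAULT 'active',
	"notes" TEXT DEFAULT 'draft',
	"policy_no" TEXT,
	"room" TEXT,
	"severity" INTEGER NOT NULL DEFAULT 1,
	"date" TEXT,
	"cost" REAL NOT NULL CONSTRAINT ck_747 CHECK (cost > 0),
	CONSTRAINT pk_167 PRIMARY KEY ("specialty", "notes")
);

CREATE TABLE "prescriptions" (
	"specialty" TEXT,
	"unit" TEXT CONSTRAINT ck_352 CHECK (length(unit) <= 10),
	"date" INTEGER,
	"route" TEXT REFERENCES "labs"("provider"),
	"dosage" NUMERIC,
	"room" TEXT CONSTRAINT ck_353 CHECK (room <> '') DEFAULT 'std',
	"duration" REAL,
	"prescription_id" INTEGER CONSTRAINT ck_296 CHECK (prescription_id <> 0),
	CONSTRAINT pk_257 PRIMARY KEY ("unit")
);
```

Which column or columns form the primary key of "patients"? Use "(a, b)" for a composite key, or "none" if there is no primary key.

A table-level PRIMARY KEY clause names 3 columns: date, bed, mrn.
This is a composite key — the combination is unique, not each column individually.

(date, bed, mrn)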